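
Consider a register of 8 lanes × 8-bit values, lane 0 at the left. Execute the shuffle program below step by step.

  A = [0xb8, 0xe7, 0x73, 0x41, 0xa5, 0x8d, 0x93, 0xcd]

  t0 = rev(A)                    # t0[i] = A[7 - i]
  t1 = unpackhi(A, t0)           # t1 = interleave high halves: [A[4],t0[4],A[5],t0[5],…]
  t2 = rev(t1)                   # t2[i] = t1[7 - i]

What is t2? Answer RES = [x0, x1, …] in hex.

t0 = [0xcd, 0x93, 0x8d, 0xa5, 0x41, 0x73, 0xe7, 0xb8]
t1 = [0xa5, 0x41, 0x8d, 0x73, 0x93, 0xe7, 0xcd, 0xb8]
t2 = [0xb8, 0xcd, 0xe7, 0x93, 0x73, 0x8d, 0x41, 0xa5]

RES = [0xb8, 0xcd, 0xe7, 0x93, 0x73, 0x8d, 0x41, 0xa5]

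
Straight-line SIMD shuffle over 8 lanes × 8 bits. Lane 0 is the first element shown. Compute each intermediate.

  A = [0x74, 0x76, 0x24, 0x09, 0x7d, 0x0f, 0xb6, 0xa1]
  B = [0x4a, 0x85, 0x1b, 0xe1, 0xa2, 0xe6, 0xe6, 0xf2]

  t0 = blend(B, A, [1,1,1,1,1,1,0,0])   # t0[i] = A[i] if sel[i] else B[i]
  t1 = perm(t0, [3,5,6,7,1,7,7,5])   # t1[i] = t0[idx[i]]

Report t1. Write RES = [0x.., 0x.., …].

RES = [ 0x09  0x0f  0xe6  0xf2  0x76  0xf2  0xf2  0x0f ]

t0 = [0x74, 0x76, 0x24, 0x09, 0x7d, 0x0f, 0xe6, 0xf2]
t1 = [0x09, 0x0f, 0xe6, 0xf2, 0x76, 0xf2, 0xf2, 0x0f]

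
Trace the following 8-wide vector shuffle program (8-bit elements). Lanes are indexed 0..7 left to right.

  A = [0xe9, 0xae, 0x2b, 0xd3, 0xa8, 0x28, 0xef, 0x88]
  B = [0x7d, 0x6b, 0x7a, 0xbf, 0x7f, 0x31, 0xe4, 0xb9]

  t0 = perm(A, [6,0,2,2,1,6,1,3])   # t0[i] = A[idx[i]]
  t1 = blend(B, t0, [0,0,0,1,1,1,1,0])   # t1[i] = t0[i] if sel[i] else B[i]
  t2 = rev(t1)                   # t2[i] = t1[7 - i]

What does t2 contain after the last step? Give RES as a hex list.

RES = [ 0xb9  0xae  0xef  0xae  0x2b  0x7a  0x6b  0x7d ]

t0 = [0xef, 0xe9, 0x2b, 0x2b, 0xae, 0xef, 0xae, 0xd3]
t1 = [0x7d, 0x6b, 0x7a, 0x2b, 0xae, 0xef, 0xae, 0xb9]
t2 = [0xb9, 0xae, 0xef, 0xae, 0x2b, 0x7a, 0x6b, 0x7d]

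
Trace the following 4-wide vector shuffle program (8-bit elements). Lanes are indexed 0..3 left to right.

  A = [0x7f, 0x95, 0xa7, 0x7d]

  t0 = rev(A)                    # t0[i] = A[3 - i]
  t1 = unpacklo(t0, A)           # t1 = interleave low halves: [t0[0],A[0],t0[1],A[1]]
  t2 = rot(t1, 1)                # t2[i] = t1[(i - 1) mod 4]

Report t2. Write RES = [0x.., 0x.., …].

RES = [0x95, 0x7d, 0x7f, 0xa7]

t0 = [0x7d, 0xa7, 0x95, 0x7f]
t1 = [0x7d, 0x7f, 0xa7, 0x95]
t2 = [0x95, 0x7d, 0x7f, 0xa7]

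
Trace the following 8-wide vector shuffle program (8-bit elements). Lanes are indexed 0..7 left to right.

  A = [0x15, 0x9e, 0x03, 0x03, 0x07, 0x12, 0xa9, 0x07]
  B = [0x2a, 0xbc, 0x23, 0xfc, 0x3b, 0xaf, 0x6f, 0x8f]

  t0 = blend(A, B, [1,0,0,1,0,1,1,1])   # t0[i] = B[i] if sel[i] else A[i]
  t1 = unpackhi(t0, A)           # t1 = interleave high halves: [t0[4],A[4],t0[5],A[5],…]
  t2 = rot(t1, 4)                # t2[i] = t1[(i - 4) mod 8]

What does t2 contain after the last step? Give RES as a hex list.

  t0: 2a 9e 03 fc 07 af 6f 8f
  t1: 07 07 af 12 6f a9 8f 07
  t2: 6f a9 8f 07 07 07 af 12

RES = [0x6f, 0xa9, 0x8f, 0x07, 0x07, 0x07, 0xaf, 0x12]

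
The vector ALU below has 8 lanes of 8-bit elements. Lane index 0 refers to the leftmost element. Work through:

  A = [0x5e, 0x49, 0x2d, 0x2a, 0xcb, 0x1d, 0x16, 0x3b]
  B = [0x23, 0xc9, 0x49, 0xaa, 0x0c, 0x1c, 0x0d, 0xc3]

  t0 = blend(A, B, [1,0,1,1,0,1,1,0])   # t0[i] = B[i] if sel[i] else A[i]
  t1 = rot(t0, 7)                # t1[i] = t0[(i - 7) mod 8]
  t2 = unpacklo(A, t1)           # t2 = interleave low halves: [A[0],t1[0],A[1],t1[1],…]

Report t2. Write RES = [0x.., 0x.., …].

RES = [ 0x5e  0x49  0x49  0x49  0x2d  0xaa  0x2a  0xcb ]

t0 = [0x23, 0x49, 0x49, 0xaa, 0xcb, 0x1c, 0x0d, 0x3b]
t1 = [0x49, 0x49, 0xaa, 0xcb, 0x1c, 0x0d, 0x3b, 0x23]
t2 = [0x5e, 0x49, 0x49, 0x49, 0x2d, 0xaa, 0x2a, 0xcb]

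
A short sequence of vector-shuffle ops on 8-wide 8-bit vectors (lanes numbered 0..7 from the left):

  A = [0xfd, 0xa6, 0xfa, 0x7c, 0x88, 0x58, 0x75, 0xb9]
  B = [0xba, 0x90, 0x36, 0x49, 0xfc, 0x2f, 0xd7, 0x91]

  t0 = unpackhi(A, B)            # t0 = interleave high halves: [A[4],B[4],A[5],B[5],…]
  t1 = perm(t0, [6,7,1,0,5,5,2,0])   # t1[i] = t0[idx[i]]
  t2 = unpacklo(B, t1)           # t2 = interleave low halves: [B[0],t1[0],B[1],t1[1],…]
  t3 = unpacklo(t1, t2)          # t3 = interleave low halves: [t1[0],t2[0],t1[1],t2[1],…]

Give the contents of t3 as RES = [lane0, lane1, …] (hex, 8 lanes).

RES = [0xb9, 0xba, 0x91, 0xb9, 0xfc, 0x90, 0x88, 0x91]

  t0: 88 fc 58 2f 75 d7 b9 91
  t1: b9 91 fc 88 d7 d7 58 88
  t2: ba b9 90 91 36 fc 49 88
  t3: b9 ba 91 b9 fc 90 88 91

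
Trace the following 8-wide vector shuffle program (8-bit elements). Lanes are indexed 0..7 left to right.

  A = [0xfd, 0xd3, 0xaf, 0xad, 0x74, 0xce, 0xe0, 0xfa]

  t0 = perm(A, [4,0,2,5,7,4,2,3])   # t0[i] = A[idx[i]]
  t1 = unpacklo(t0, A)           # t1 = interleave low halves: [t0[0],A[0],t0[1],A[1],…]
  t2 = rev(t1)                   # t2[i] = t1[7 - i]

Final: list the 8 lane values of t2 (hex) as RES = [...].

RES = [0xad, 0xce, 0xaf, 0xaf, 0xd3, 0xfd, 0xfd, 0x74]

  t0: 74 fd af ce fa 74 af ad
  t1: 74 fd fd d3 af af ce ad
  t2: ad ce af af d3 fd fd 74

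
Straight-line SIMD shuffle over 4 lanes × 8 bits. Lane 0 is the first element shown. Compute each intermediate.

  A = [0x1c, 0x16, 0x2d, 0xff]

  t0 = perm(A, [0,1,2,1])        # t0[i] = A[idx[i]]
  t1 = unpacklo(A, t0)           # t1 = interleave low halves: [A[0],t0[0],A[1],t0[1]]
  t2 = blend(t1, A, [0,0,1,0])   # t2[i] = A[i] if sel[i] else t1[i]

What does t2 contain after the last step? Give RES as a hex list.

  t0: 1c 16 2d 16
  t1: 1c 1c 16 16
  t2: 1c 1c 2d 16

RES = [ 0x1c  0x1c  0x2d  0x16 ]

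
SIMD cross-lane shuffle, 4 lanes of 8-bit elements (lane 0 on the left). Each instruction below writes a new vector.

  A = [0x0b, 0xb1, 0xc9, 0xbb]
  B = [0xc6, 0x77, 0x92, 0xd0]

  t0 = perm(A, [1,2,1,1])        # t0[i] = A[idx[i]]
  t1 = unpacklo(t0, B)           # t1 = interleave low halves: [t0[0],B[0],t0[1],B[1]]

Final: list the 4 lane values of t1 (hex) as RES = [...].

→ t0 |b1|c9|b1|b1|
→ t1 |b1|c6|c9|77|

RES = [0xb1, 0xc6, 0xc9, 0x77]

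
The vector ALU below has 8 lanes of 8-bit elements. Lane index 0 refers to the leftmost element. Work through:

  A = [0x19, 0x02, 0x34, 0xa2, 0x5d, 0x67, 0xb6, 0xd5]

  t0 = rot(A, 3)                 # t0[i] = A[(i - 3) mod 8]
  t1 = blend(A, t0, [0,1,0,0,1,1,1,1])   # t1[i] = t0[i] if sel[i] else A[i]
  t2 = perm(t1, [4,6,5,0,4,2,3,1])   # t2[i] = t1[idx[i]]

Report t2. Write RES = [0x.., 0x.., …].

t0 = [0x67, 0xb6, 0xd5, 0x19, 0x02, 0x34, 0xa2, 0x5d]
t1 = [0x19, 0xb6, 0x34, 0xa2, 0x02, 0x34, 0xa2, 0x5d]
t2 = [0x02, 0xa2, 0x34, 0x19, 0x02, 0x34, 0xa2, 0xb6]

RES = [0x02, 0xa2, 0x34, 0x19, 0x02, 0x34, 0xa2, 0xb6]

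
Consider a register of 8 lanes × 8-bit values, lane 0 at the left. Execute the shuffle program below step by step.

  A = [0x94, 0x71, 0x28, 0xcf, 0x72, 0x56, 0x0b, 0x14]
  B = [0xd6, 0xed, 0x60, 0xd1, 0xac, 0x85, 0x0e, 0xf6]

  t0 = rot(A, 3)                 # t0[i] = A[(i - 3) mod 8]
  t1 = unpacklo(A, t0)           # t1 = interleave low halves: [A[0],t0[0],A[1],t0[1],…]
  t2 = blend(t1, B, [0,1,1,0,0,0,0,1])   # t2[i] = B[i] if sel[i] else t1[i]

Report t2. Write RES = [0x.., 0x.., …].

RES = [ 0x94  0xed  0x60  0x0b  0x28  0x14  0xcf  0xf6 ]

→ t0 |56|0b|14|94|71|28|cf|72|
→ t1 |94|56|71|0b|28|14|cf|94|
→ t2 |94|ed|60|0b|28|14|cf|f6|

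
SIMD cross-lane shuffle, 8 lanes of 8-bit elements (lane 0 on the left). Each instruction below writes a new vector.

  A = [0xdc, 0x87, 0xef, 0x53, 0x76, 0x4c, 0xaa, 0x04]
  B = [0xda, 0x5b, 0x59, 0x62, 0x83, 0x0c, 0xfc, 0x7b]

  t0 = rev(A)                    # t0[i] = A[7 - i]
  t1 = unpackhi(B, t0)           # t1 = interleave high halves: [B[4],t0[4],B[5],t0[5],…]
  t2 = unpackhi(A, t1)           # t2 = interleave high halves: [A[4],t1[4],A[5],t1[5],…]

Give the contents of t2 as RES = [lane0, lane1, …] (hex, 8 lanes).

t0 = [0x04, 0xaa, 0x4c, 0x76, 0x53, 0xef, 0x87, 0xdc]
t1 = [0x83, 0x53, 0x0c, 0xef, 0xfc, 0x87, 0x7b, 0xdc]
t2 = [0x76, 0xfc, 0x4c, 0x87, 0xaa, 0x7b, 0x04, 0xdc]

RES = [ 0x76  0xfc  0x4c  0x87  0xaa  0x7b  0x04  0xdc ]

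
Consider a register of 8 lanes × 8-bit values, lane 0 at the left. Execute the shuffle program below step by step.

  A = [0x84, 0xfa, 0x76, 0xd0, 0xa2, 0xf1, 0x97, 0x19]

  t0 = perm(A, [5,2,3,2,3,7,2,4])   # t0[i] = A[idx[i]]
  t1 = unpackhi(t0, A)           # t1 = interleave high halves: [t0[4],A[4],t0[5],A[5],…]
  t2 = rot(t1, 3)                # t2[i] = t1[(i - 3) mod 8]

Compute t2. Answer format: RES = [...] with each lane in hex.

RES = [0x97, 0xa2, 0x19, 0xd0, 0xa2, 0x19, 0xf1, 0x76]

t0 = [0xf1, 0x76, 0xd0, 0x76, 0xd0, 0x19, 0x76, 0xa2]
t1 = [0xd0, 0xa2, 0x19, 0xf1, 0x76, 0x97, 0xa2, 0x19]
t2 = [0x97, 0xa2, 0x19, 0xd0, 0xa2, 0x19, 0xf1, 0x76]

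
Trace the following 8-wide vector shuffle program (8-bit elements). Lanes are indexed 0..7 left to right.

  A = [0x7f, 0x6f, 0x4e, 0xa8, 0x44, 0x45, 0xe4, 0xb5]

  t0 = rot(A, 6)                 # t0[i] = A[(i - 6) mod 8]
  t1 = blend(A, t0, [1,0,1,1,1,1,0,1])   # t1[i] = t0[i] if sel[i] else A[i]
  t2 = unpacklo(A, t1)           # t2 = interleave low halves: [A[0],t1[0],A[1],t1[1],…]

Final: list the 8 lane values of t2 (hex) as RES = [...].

  t0: 4e a8 44 45 e4 b5 7f 6f
  t1: 4e 6f 44 45 e4 b5 e4 6f
  t2: 7f 4e 6f 6f 4e 44 a8 45

RES = [ 0x7f  0x4e  0x6f  0x6f  0x4e  0x44  0xa8  0x45 ]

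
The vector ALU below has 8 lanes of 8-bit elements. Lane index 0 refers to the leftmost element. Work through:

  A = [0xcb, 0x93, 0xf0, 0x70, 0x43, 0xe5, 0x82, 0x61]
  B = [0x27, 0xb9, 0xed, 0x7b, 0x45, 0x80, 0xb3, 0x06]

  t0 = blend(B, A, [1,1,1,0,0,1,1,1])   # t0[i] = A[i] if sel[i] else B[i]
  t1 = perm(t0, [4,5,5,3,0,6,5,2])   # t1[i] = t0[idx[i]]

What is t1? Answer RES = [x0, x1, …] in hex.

RES = [0x45, 0xe5, 0xe5, 0x7b, 0xcb, 0x82, 0xe5, 0xf0]

→ t0 |cb|93|f0|7b|45|e5|82|61|
→ t1 |45|e5|e5|7b|cb|82|e5|f0|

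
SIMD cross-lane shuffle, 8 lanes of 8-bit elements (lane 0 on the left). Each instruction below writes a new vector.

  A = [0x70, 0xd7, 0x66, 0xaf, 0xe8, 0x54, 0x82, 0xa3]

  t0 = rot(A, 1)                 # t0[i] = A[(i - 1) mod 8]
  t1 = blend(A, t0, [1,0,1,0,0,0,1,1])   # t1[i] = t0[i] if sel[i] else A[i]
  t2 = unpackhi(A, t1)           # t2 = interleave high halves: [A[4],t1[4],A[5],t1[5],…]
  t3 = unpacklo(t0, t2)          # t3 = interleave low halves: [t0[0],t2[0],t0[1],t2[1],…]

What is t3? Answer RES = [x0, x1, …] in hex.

RES = [0xa3, 0xe8, 0x70, 0xe8, 0xd7, 0x54, 0x66, 0x54]

t0 = [0xa3, 0x70, 0xd7, 0x66, 0xaf, 0xe8, 0x54, 0x82]
t1 = [0xa3, 0xd7, 0xd7, 0xaf, 0xe8, 0x54, 0x54, 0x82]
t2 = [0xe8, 0xe8, 0x54, 0x54, 0x82, 0x54, 0xa3, 0x82]
t3 = [0xa3, 0xe8, 0x70, 0xe8, 0xd7, 0x54, 0x66, 0x54]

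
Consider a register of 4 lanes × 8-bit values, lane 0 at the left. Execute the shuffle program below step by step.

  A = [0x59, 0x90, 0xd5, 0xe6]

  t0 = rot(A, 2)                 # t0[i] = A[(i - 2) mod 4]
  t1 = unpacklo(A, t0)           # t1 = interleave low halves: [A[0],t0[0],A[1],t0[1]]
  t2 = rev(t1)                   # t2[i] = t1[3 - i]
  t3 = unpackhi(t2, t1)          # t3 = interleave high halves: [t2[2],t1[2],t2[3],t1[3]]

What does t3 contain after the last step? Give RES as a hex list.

t0 = [0xd5, 0xe6, 0x59, 0x90]
t1 = [0x59, 0xd5, 0x90, 0xe6]
t2 = [0xe6, 0x90, 0xd5, 0x59]
t3 = [0xd5, 0x90, 0x59, 0xe6]

RES = [ 0xd5  0x90  0x59  0xe6 ]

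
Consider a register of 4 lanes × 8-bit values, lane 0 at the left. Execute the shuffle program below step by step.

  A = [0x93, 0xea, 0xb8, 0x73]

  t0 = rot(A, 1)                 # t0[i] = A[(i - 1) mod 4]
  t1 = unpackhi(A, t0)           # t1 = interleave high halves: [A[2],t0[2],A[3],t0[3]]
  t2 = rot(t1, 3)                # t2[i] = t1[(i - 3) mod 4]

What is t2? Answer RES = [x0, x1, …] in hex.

RES = [ 0xea  0x73  0xb8  0xb8 ]

→ t0 |73|93|ea|b8|
→ t1 |b8|ea|73|b8|
→ t2 |ea|73|b8|b8|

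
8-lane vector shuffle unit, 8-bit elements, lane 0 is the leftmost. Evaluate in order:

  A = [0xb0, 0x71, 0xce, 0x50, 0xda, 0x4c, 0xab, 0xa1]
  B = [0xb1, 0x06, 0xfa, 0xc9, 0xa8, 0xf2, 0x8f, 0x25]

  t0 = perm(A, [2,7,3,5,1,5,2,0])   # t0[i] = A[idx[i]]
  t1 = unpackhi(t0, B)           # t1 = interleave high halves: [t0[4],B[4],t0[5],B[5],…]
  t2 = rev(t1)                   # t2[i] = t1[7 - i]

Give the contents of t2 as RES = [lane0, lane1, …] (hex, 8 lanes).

→ t0 |ce|a1|50|4c|71|4c|ce|b0|
→ t1 |71|a8|4c|f2|ce|8f|b0|25|
→ t2 |25|b0|8f|ce|f2|4c|a8|71|

RES = [ 0x25  0xb0  0x8f  0xce  0xf2  0x4c  0xa8  0x71 ]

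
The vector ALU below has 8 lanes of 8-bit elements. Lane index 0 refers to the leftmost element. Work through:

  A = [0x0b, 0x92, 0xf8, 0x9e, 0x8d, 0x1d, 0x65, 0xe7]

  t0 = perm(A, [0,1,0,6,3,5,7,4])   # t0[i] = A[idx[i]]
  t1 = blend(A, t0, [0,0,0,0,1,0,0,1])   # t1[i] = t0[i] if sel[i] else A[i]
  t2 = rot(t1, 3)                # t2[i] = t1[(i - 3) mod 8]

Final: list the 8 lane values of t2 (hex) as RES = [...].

RES = [ 0x1d  0x65  0x8d  0x0b  0x92  0xf8  0x9e  0x9e ]

  t0: 0b 92 0b 65 9e 1d e7 8d
  t1: 0b 92 f8 9e 9e 1d 65 8d
  t2: 1d 65 8d 0b 92 f8 9e 9e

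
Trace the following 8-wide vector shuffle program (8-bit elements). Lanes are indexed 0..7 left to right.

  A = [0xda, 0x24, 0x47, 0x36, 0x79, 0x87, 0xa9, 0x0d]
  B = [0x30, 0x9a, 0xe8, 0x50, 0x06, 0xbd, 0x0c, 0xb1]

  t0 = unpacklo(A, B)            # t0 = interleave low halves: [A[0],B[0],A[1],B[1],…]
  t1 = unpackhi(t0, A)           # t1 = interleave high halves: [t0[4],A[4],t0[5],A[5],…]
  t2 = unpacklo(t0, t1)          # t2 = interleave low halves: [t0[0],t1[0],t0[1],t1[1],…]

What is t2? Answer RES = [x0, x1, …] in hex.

t0 = [0xda, 0x30, 0x24, 0x9a, 0x47, 0xe8, 0x36, 0x50]
t1 = [0x47, 0x79, 0xe8, 0x87, 0x36, 0xa9, 0x50, 0x0d]
t2 = [0xda, 0x47, 0x30, 0x79, 0x24, 0xe8, 0x9a, 0x87]

RES = [ 0xda  0x47  0x30  0x79  0x24  0xe8  0x9a  0x87 ]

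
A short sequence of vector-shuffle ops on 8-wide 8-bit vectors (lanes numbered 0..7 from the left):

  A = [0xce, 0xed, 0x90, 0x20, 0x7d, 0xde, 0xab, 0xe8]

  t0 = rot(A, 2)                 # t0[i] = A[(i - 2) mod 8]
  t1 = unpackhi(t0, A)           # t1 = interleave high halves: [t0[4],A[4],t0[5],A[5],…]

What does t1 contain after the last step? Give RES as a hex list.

RES = [0x90, 0x7d, 0x20, 0xde, 0x7d, 0xab, 0xde, 0xe8]

  t0: ab e8 ce ed 90 20 7d de
  t1: 90 7d 20 de 7d ab de e8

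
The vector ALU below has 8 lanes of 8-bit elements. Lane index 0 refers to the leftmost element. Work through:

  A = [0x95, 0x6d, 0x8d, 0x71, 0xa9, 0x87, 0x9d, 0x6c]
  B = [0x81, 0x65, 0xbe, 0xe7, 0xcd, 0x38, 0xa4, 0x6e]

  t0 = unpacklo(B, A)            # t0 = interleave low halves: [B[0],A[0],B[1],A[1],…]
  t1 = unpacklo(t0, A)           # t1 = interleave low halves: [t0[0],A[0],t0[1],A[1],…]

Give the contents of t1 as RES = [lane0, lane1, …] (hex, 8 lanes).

t0 = [0x81, 0x95, 0x65, 0x6d, 0xbe, 0x8d, 0xe7, 0x71]
t1 = [0x81, 0x95, 0x95, 0x6d, 0x65, 0x8d, 0x6d, 0x71]

RES = [ 0x81  0x95  0x95  0x6d  0x65  0x8d  0x6d  0x71 ]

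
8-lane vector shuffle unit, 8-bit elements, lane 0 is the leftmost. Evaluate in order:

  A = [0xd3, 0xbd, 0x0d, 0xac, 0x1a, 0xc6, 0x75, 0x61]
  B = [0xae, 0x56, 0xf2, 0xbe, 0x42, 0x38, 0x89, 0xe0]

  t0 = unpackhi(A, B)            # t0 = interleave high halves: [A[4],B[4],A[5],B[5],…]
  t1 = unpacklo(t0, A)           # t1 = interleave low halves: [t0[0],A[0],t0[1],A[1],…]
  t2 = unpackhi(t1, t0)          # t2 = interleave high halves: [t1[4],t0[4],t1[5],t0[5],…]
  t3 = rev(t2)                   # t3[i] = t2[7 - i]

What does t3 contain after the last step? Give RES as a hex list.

RES = [0xe0, 0xac, 0x61, 0x38, 0x89, 0x0d, 0x75, 0xc6]

→ t0 |1a|42|c6|38|75|89|61|e0|
→ t1 |1a|d3|42|bd|c6|0d|38|ac|
→ t2 |c6|75|0d|89|38|61|ac|e0|
→ t3 |e0|ac|61|38|89|0d|75|c6|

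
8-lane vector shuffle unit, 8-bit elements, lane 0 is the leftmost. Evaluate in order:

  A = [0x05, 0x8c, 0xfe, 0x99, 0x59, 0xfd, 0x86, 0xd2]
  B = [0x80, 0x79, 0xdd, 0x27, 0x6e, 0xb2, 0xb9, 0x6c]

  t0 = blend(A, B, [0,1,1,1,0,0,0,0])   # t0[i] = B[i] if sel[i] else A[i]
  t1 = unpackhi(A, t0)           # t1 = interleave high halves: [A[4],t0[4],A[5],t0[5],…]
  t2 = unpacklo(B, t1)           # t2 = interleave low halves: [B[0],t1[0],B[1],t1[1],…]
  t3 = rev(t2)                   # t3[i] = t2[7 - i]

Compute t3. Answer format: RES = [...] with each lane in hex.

RES = [ 0xfd  0x27  0xfd  0xdd  0x59  0x79  0x59  0x80 ]

t0 = [0x05, 0x79, 0xdd, 0x27, 0x59, 0xfd, 0x86, 0xd2]
t1 = [0x59, 0x59, 0xfd, 0xfd, 0x86, 0x86, 0xd2, 0xd2]
t2 = [0x80, 0x59, 0x79, 0x59, 0xdd, 0xfd, 0x27, 0xfd]
t3 = [0xfd, 0x27, 0xfd, 0xdd, 0x59, 0x79, 0x59, 0x80]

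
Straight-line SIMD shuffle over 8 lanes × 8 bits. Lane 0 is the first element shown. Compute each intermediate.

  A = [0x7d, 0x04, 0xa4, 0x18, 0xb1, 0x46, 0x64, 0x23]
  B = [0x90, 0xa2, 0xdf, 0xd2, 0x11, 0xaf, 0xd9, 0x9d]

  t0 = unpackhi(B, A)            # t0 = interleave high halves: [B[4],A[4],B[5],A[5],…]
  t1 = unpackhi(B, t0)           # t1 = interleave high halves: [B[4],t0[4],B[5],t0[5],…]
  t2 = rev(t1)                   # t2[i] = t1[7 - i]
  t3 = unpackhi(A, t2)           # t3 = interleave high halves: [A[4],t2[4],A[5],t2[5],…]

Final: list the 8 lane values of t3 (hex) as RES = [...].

RES = [0xb1, 0x64, 0x46, 0xaf, 0x64, 0xd9, 0x23, 0x11]

t0 = [0x11, 0xb1, 0xaf, 0x46, 0xd9, 0x64, 0x9d, 0x23]
t1 = [0x11, 0xd9, 0xaf, 0x64, 0xd9, 0x9d, 0x9d, 0x23]
t2 = [0x23, 0x9d, 0x9d, 0xd9, 0x64, 0xaf, 0xd9, 0x11]
t3 = [0xb1, 0x64, 0x46, 0xaf, 0x64, 0xd9, 0x23, 0x11]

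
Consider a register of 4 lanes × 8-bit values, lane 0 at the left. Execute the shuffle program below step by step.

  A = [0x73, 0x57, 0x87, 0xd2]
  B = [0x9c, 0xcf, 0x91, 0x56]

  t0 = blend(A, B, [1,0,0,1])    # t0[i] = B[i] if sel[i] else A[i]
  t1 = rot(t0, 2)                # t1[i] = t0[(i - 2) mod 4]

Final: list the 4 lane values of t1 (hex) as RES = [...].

RES = [0x87, 0x56, 0x9c, 0x57]

  t0: 9c 57 87 56
  t1: 87 56 9c 57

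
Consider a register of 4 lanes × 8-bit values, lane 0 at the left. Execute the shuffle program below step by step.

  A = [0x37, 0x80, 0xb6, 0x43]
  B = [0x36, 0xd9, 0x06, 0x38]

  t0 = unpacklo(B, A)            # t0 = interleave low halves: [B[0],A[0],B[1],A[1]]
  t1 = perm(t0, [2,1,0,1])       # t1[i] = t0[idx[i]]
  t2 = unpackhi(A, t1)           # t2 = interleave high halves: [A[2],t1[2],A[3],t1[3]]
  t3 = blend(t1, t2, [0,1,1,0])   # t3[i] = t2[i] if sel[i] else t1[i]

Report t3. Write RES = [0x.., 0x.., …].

RES = [ 0xd9  0x36  0x43  0x37 ]

→ t0 |36|37|d9|80|
→ t1 |d9|37|36|37|
→ t2 |b6|36|43|37|
→ t3 |d9|36|43|37|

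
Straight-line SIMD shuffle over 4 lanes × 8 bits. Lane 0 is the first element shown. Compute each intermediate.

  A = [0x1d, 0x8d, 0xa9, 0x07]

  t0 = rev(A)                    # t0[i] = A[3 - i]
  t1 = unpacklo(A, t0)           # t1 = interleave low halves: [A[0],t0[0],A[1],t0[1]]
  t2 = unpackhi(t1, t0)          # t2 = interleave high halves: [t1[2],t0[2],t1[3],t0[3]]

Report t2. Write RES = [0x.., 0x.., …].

RES = [0x8d, 0x8d, 0xa9, 0x1d]

  t0: 07 a9 8d 1d
  t1: 1d 07 8d a9
  t2: 8d 8d a9 1d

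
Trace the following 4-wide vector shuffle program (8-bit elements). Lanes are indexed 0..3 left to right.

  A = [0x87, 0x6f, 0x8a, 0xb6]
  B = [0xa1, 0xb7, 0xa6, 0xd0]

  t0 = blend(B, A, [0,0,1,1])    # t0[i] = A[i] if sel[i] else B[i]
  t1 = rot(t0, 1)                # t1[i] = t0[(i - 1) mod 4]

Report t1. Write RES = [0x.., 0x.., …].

t0 = [0xa1, 0xb7, 0x8a, 0xb6]
t1 = [0xb6, 0xa1, 0xb7, 0x8a]

RES = [0xb6, 0xa1, 0xb7, 0x8a]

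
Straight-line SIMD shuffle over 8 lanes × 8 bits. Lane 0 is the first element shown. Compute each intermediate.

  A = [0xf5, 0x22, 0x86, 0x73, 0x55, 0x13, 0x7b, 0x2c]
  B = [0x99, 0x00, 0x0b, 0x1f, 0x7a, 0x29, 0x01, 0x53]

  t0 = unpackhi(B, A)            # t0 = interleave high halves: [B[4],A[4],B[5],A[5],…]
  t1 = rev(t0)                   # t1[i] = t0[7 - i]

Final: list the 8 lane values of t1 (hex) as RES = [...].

RES = [ 0x2c  0x53  0x7b  0x01  0x13  0x29  0x55  0x7a ]

→ t0 |7a|55|29|13|01|7b|53|2c|
→ t1 |2c|53|7b|01|13|29|55|7a|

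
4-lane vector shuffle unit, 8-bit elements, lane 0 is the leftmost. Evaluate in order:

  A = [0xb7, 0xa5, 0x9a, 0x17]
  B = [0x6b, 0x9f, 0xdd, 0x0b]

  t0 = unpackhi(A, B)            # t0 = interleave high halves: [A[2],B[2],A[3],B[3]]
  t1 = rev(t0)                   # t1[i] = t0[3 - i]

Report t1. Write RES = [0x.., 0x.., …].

RES = [ 0x0b  0x17  0xdd  0x9a ]

  t0: 9a dd 17 0b
  t1: 0b 17 dd 9a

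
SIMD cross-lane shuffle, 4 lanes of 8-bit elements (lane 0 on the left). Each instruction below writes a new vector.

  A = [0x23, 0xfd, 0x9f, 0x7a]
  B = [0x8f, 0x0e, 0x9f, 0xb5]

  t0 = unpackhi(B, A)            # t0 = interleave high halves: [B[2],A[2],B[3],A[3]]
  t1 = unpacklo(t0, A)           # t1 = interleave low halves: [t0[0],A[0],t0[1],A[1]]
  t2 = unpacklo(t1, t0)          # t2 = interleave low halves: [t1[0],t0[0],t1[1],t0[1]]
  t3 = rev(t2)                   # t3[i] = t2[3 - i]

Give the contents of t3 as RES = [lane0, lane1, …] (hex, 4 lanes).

RES = [ 0x9f  0x23  0x9f  0x9f ]

t0 = [0x9f, 0x9f, 0xb5, 0x7a]
t1 = [0x9f, 0x23, 0x9f, 0xfd]
t2 = [0x9f, 0x9f, 0x23, 0x9f]
t3 = [0x9f, 0x23, 0x9f, 0x9f]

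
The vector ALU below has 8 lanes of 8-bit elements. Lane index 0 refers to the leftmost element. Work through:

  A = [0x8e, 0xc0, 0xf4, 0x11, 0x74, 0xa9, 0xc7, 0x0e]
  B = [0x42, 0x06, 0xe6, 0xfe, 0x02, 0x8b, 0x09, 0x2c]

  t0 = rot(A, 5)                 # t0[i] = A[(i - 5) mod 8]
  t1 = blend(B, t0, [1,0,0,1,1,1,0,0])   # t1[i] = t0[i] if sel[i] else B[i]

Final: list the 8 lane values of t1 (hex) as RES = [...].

RES = [0x11, 0x06, 0xe6, 0xc7, 0x0e, 0x8e, 0x09, 0x2c]

→ t0 |11|74|a9|c7|0e|8e|c0|f4|
→ t1 |11|06|e6|c7|0e|8e|09|2c|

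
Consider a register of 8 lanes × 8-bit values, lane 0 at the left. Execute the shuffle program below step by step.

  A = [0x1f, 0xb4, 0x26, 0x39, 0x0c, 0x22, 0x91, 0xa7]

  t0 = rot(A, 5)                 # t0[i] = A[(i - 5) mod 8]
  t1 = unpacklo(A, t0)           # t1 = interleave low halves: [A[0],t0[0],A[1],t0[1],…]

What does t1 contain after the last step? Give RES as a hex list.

RES = [ 0x1f  0x39  0xb4  0x0c  0x26  0x22  0x39  0x91 ]

→ t0 |39|0c|22|91|a7|1f|b4|26|
→ t1 |1f|39|b4|0c|26|22|39|91|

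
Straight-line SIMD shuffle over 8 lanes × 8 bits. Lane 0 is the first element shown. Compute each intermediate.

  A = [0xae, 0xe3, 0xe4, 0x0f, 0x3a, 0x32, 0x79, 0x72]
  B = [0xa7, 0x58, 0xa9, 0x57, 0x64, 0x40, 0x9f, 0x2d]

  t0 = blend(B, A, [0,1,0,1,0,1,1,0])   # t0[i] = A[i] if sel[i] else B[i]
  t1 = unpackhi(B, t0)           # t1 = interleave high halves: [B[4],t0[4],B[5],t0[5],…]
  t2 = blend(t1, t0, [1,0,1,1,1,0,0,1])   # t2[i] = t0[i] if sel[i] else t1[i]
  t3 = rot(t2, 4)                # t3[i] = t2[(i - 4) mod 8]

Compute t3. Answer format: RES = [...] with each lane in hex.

RES = [0x64, 0x79, 0x2d, 0x2d, 0xa7, 0x64, 0xa9, 0x0f]

t0 = [0xa7, 0xe3, 0xa9, 0x0f, 0x64, 0x32, 0x79, 0x2d]
t1 = [0x64, 0x64, 0x40, 0x32, 0x9f, 0x79, 0x2d, 0x2d]
t2 = [0xa7, 0x64, 0xa9, 0x0f, 0x64, 0x79, 0x2d, 0x2d]
t3 = [0x64, 0x79, 0x2d, 0x2d, 0xa7, 0x64, 0xa9, 0x0f]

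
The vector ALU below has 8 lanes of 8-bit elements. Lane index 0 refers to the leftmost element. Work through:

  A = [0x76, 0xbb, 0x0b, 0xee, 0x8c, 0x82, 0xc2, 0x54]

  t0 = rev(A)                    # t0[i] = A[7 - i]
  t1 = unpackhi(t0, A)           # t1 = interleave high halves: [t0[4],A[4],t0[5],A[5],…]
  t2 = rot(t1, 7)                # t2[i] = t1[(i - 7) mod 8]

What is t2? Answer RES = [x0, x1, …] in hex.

  t0: 54 c2 82 8c ee 0b bb 76
  t1: ee 8c 0b 82 bb c2 76 54
  t2: 8c 0b 82 bb c2 76 54 ee

RES = [ 0x8c  0x0b  0x82  0xbb  0xc2  0x76  0x54  0xee ]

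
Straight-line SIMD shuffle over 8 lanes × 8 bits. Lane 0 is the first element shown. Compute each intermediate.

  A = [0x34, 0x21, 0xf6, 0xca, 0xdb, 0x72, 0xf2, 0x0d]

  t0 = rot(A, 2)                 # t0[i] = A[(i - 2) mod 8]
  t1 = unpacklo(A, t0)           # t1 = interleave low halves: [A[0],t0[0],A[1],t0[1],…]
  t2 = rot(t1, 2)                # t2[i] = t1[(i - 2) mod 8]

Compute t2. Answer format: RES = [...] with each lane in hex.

  t0: f2 0d 34 21 f6 ca db 72
  t1: 34 f2 21 0d f6 34 ca 21
  t2: ca 21 34 f2 21 0d f6 34

RES = [0xca, 0x21, 0x34, 0xf2, 0x21, 0x0d, 0xf6, 0x34]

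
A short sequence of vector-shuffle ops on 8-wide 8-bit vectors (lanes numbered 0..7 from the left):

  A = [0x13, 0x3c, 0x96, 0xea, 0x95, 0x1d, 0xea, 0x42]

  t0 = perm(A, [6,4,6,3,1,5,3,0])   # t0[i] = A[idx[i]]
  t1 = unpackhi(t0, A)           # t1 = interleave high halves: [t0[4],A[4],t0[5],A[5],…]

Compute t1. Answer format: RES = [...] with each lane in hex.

RES = [ 0x3c  0x95  0x1d  0x1d  0xea  0xea  0x13  0x42 ]

  t0: ea 95 ea ea 3c 1d ea 13
  t1: 3c 95 1d 1d ea ea 13 42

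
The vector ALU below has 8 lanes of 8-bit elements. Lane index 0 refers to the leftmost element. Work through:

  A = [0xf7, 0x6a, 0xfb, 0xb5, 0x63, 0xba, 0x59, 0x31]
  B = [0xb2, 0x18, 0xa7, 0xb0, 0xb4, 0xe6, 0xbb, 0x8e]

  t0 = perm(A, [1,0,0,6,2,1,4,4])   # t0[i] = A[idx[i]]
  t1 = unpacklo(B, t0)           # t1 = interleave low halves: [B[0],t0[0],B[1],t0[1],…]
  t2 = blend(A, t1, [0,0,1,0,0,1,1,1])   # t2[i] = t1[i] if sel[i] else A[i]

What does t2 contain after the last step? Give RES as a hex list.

RES = [0xf7, 0x6a, 0x18, 0xb5, 0x63, 0xf7, 0xb0, 0x59]

t0 = [0x6a, 0xf7, 0xf7, 0x59, 0xfb, 0x6a, 0x63, 0x63]
t1 = [0xb2, 0x6a, 0x18, 0xf7, 0xa7, 0xf7, 0xb0, 0x59]
t2 = [0xf7, 0x6a, 0x18, 0xb5, 0x63, 0xf7, 0xb0, 0x59]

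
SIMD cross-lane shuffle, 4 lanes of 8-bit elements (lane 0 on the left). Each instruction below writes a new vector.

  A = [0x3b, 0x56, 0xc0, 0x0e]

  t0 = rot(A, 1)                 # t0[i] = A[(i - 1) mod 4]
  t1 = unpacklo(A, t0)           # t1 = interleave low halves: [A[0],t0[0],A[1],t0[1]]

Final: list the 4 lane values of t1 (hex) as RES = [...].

RES = [ 0x3b  0x0e  0x56  0x3b ]

→ t0 |0e|3b|56|c0|
→ t1 |3b|0e|56|3b|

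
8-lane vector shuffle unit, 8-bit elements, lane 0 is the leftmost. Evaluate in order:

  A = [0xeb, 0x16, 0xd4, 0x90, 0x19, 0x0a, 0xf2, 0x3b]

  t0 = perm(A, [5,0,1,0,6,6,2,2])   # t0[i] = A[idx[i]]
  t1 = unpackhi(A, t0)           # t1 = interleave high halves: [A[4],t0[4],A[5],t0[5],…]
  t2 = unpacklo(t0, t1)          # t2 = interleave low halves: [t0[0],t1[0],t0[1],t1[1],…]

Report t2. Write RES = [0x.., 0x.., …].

RES = [ 0x0a  0x19  0xeb  0xf2  0x16  0x0a  0xeb  0xf2 ]

→ t0 |0a|eb|16|eb|f2|f2|d4|d4|
→ t1 |19|f2|0a|f2|f2|d4|3b|d4|
→ t2 |0a|19|eb|f2|16|0a|eb|f2|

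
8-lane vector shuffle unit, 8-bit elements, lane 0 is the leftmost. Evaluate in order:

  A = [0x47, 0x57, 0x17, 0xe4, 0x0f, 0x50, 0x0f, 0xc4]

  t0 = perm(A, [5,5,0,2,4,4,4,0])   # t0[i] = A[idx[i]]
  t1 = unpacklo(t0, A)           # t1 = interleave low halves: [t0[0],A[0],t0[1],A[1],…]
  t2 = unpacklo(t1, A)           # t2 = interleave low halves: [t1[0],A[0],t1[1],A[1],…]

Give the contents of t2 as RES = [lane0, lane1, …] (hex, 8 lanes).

→ t0 |50|50|47|17|0f|0f|0f|47|
→ t1 |50|47|50|57|47|17|17|e4|
→ t2 |50|47|47|57|50|17|57|e4|

RES = [0x50, 0x47, 0x47, 0x57, 0x50, 0x17, 0x57, 0xe4]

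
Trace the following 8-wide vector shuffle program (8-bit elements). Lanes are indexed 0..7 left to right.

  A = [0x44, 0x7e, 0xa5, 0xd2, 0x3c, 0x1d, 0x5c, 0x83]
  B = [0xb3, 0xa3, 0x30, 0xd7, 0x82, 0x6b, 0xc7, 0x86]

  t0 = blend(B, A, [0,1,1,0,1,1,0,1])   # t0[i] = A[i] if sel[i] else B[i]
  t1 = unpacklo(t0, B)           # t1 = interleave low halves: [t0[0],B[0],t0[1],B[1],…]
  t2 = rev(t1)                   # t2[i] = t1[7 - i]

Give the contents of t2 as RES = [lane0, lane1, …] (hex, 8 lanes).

→ t0 |b3|7e|a5|d7|3c|1d|c7|83|
→ t1 |b3|b3|7e|a3|a5|30|d7|d7|
→ t2 |d7|d7|30|a5|a3|7e|b3|b3|

RES = [ 0xd7  0xd7  0x30  0xa5  0xa3  0x7e  0xb3  0xb3 ]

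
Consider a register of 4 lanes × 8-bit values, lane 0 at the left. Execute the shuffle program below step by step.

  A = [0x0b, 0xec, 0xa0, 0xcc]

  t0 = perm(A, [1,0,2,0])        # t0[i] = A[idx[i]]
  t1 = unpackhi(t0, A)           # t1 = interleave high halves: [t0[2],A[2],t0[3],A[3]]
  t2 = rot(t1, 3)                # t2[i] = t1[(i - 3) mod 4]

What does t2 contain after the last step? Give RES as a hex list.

RES = [ 0xa0  0x0b  0xcc  0xa0 ]

t0 = [0xec, 0x0b, 0xa0, 0x0b]
t1 = [0xa0, 0xa0, 0x0b, 0xcc]
t2 = [0xa0, 0x0b, 0xcc, 0xa0]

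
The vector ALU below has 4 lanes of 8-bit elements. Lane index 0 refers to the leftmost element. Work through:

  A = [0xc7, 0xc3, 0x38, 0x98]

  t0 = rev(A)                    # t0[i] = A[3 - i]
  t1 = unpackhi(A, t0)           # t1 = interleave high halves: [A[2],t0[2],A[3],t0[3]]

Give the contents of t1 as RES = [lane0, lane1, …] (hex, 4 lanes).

RES = [0x38, 0xc3, 0x98, 0xc7]

→ t0 |98|38|c3|c7|
→ t1 |38|c3|98|c7|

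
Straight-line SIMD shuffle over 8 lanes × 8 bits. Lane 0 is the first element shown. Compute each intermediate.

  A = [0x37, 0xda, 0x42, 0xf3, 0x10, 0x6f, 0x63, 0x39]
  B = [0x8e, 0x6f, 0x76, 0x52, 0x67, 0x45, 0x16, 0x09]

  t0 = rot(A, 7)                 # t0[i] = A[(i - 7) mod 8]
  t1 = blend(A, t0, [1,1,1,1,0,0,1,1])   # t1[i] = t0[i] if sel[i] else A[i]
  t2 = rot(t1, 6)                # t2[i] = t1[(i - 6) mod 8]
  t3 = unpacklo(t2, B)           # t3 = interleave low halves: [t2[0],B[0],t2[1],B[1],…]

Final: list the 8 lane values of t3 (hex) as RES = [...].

RES = [0xf3, 0x8e, 0x10, 0x6f, 0x10, 0x76, 0x6f, 0x52]

t0 = [0xda, 0x42, 0xf3, 0x10, 0x6f, 0x63, 0x39, 0x37]
t1 = [0xda, 0x42, 0xf3, 0x10, 0x10, 0x6f, 0x39, 0x37]
t2 = [0xf3, 0x10, 0x10, 0x6f, 0x39, 0x37, 0xda, 0x42]
t3 = [0xf3, 0x8e, 0x10, 0x6f, 0x10, 0x76, 0x6f, 0x52]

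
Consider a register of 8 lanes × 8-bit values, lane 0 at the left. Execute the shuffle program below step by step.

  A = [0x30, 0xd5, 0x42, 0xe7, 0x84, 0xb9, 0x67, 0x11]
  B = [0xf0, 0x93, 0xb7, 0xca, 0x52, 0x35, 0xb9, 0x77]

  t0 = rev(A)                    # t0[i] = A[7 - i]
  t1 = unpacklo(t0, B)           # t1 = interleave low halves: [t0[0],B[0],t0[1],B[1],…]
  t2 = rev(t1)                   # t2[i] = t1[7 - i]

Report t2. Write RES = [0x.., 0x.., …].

RES = [ 0xca  0x84  0xb7  0xb9  0x93  0x67  0xf0  0x11 ]

  t0: 11 67 b9 84 e7 42 d5 30
  t1: 11 f0 67 93 b9 b7 84 ca
  t2: ca 84 b7 b9 93 67 f0 11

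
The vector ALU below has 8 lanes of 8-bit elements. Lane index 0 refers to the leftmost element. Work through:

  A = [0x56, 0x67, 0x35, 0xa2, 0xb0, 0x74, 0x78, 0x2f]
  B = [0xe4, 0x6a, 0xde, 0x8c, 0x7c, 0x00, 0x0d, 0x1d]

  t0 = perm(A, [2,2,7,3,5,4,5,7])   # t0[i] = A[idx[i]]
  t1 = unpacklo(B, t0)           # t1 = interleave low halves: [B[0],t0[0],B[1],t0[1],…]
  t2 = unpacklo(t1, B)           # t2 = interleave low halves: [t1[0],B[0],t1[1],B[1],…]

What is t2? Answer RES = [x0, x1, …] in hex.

  t0: 35 35 2f a2 74 b0 74 2f
  t1: e4 35 6a 35 de 2f 8c a2
  t2: e4 e4 35 6a 6a de 35 8c

RES = [ 0xe4  0xe4  0x35  0x6a  0x6a  0xde  0x35  0x8c ]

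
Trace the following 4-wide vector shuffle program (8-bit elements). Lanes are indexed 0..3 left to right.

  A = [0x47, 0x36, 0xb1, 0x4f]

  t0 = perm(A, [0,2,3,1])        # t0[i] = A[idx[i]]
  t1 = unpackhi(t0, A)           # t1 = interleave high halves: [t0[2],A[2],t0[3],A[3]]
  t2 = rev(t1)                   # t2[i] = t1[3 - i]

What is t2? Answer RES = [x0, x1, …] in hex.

t0 = [0x47, 0xb1, 0x4f, 0x36]
t1 = [0x4f, 0xb1, 0x36, 0x4f]
t2 = [0x4f, 0x36, 0xb1, 0x4f]

RES = [ 0x4f  0x36  0xb1  0x4f ]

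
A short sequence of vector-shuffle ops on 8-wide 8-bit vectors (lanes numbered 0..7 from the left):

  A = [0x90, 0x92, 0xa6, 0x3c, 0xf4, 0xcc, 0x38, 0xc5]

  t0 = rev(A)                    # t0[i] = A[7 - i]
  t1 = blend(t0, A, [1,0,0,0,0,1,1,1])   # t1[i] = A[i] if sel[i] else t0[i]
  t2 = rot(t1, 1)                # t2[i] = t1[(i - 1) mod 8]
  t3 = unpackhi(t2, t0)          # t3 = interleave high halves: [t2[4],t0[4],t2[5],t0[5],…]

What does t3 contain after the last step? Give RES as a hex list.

  t0: c5 38 cc f4 3c a6 92 90
  t1: 90 38 cc f4 3c cc 38 c5
  t2: c5 90 38 cc f4 3c cc 38
  t3: f4 3c 3c a6 cc 92 38 90

RES = [0xf4, 0x3c, 0x3c, 0xa6, 0xcc, 0x92, 0x38, 0x90]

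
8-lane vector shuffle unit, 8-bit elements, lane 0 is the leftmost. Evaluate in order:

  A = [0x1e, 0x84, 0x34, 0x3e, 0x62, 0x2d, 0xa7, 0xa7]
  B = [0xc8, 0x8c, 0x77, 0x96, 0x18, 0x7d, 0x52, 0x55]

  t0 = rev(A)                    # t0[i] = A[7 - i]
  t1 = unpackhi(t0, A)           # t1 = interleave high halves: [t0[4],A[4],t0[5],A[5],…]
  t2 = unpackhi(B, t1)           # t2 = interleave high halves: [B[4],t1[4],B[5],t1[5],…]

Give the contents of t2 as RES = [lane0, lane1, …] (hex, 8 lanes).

  t0: a7 a7 2d 62 3e 34 84 1e
  t1: 3e 62 34 2d 84 a7 1e a7
  t2: 18 84 7d a7 52 1e 55 a7

RES = [ 0x18  0x84  0x7d  0xa7  0x52  0x1e  0x55  0xa7 ]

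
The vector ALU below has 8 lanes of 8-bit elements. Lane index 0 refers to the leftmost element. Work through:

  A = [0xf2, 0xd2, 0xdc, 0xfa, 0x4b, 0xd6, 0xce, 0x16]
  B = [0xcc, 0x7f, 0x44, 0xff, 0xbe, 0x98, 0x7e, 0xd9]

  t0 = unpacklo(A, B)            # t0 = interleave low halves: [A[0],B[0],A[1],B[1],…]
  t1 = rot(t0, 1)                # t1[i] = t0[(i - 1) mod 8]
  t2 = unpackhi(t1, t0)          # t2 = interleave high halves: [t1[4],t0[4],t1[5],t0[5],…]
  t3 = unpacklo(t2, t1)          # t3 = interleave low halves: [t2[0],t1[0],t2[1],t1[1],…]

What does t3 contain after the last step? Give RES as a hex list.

RES = [ 0x7f  0xff  0xdc  0xf2  0xdc  0xcc  0x44  0xd2 ]

  t0: f2 cc d2 7f dc 44 fa ff
  t1: ff f2 cc d2 7f dc 44 fa
  t2: 7f dc dc 44 44 fa fa ff
  t3: 7f ff dc f2 dc cc 44 d2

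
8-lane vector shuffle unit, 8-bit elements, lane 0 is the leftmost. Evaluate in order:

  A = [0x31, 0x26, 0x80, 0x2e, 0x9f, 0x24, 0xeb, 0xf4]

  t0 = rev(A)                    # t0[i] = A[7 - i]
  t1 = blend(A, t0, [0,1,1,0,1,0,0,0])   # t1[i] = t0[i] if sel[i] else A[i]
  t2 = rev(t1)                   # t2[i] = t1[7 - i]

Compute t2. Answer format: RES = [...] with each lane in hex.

t0 = [0xf4, 0xeb, 0x24, 0x9f, 0x2e, 0x80, 0x26, 0x31]
t1 = [0x31, 0xeb, 0x24, 0x2e, 0x2e, 0x24, 0xeb, 0xf4]
t2 = [0xf4, 0xeb, 0x24, 0x2e, 0x2e, 0x24, 0xeb, 0x31]

RES = [0xf4, 0xeb, 0x24, 0x2e, 0x2e, 0x24, 0xeb, 0x31]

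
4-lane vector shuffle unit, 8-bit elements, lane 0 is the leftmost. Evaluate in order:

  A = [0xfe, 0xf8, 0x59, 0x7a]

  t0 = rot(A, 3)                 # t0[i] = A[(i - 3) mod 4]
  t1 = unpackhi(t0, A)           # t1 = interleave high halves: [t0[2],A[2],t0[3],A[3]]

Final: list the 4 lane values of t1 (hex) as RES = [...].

→ t0 |f8|59|7a|fe|
→ t1 |7a|59|fe|7a|

RES = [ 0x7a  0x59  0xfe  0x7a ]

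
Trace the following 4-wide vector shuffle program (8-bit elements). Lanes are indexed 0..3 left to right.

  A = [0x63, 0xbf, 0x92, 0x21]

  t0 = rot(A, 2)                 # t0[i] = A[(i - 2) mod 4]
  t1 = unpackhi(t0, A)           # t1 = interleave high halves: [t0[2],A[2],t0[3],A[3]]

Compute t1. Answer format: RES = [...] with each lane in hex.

RES = [0x63, 0x92, 0xbf, 0x21]

  t0: 92 21 63 bf
  t1: 63 92 bf 21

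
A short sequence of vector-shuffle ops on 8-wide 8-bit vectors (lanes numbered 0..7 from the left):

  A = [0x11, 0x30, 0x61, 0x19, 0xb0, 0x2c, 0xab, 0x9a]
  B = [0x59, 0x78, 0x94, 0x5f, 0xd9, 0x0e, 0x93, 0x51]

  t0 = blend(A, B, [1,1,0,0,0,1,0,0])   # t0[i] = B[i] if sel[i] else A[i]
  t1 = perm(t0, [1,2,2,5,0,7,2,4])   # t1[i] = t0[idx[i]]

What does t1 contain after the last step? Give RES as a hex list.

→ t0 |59|78|61|19|b0|0e|ab|9a|
→ t1 |78|61|61|0e|59|9a|61|b0|

RES = [ 0x78  0x61  0x61  0x0e  0x59  0x9a  0x61  0xb0 ]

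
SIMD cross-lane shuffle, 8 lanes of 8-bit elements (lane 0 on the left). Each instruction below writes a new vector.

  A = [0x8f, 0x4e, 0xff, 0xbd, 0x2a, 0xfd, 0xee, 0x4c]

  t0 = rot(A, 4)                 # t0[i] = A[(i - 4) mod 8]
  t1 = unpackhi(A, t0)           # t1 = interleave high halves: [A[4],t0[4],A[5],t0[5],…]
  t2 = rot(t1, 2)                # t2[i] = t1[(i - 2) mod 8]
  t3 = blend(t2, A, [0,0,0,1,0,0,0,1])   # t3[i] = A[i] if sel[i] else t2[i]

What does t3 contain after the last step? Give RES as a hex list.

t0 = [0x2a, 0xfd, 0xee, 0x4c, 0x8f, 0x4e, 0xff, 0xbd]
t1 = [0x2a, 0x8f, 0xfd, 0x4e, 0xee, 0xff, 0x4c, 0xbd]
t2 = [0x4c, 0xbd, 0x2a, 0x8f, 0xfd, 0x4e, 0xee, 0xff]
t3 = [0x4c, 0xbd, 0x2a, 0xbd, 0xfd, 0x4e, 0xee, 0x4c]

RES = [0x4c, 0xbd, 0x2a, 0xbd, 0xfd, 0x4e, 0xee, 0x4c]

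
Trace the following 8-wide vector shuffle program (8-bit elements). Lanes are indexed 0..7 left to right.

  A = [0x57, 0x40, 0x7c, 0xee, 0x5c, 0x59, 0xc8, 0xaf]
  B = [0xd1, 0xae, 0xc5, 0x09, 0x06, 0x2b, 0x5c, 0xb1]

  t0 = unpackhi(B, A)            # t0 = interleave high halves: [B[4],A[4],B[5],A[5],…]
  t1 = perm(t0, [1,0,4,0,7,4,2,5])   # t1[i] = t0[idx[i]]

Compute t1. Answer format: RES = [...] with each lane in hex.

RES = [ 0x5c  0x06  0x5c  0x06  0xaf  0x5c  0x2b  0xc8 ]

→ t0 |06|5c|2b|59|5c|c8|b1|af|
→ t1 |5c|06|5c|06|af|5c|2b|c8|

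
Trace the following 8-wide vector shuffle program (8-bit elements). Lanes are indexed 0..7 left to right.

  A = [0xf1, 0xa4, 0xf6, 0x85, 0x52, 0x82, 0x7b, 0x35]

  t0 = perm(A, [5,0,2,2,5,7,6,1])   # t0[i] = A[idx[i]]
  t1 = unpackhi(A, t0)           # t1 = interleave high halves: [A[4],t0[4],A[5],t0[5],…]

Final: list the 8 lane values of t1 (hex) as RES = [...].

RES = [ 0x52  0x82  0x82  0x35  0x7b  0x7b  0x35  0xa4 ]

→ t0 |82|f1|f6|f6|82|35|7b|a4|
→ t1 |52|82|82|35|7b|7b|35|a4|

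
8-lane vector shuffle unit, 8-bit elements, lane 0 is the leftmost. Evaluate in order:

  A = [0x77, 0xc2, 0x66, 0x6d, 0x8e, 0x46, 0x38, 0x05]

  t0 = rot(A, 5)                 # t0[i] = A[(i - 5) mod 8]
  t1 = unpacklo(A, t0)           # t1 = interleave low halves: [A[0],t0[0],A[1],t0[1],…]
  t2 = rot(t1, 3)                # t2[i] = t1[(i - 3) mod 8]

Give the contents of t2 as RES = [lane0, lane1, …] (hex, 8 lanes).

RES = [ 0x46  0x6d  0x38  0x77  0x6d  0xc2  0x8e  0x66 ]

t0 = [0x6d, 0x8e, 0x46, 0x38, 0x05, 0x77, 0xc2, 0x66]
t1 = [0x77, 0x6d, 0xc2, 0x8e, 0x66, 0x46, 0x6d, 0x38]
t2 = [0x46, 0x6d, 0x38, 0x77, 0x6d, 0xc2, 0x8e, 0x66]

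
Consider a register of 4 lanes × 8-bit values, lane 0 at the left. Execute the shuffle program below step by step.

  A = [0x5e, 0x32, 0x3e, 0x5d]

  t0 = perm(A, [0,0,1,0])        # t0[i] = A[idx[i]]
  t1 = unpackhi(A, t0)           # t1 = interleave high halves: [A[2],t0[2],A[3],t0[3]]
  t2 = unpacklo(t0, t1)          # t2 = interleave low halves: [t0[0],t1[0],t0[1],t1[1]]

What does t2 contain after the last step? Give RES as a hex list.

  t0: 5e 5e 32 5e
  t1: 3e 32 5d 5e
  t2: 5e 3e 5e 32

RES = [0x5e, 0x3e, 0x5e, 0x32]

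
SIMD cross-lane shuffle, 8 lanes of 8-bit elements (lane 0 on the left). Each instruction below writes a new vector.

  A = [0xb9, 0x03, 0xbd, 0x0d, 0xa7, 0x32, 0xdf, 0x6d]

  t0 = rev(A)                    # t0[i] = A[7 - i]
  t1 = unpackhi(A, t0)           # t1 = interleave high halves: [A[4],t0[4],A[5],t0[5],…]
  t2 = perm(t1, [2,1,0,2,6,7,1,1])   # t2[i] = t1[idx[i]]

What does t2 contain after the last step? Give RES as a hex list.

RES = [0x32, 0x0d, 0xa7, 0x32, 0x6d, 0xb9, 0x0d, 0x0d]

t0 = [0x6d, 0xdf, 0x32, 0xa7, 0x0d, 0xbd, 0x03, 0xb9]
t1 = [0xa7, 0x0d, 0x32, 0xbd, 0xdf, 0x03, 0x6d, 0xb9]
t2 = [0x32, 0x0d, 0xa7, 0x32, 0x6d, 0xb9, 0x0d, 0x0d]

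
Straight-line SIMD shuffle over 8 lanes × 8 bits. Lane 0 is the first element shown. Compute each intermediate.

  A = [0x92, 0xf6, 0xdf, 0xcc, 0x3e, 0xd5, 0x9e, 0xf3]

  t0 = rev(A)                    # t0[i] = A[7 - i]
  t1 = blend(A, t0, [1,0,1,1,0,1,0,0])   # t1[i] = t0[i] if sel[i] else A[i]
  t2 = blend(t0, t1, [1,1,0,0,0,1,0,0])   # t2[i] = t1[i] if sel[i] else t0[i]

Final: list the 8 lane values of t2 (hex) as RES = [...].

→ t0 |f3|9e|d5|3e|cc|df|f6|92|
→ t1 |f3|f6|d5|3e|3e|df|9e|f3|
→ t2 |f3|f6|d5|3e|cc|df|f6|92|

RES = [ 0xf3  0xf6  0xd5  0x3e  0xcc  0xdf  0xf6  0x92 ]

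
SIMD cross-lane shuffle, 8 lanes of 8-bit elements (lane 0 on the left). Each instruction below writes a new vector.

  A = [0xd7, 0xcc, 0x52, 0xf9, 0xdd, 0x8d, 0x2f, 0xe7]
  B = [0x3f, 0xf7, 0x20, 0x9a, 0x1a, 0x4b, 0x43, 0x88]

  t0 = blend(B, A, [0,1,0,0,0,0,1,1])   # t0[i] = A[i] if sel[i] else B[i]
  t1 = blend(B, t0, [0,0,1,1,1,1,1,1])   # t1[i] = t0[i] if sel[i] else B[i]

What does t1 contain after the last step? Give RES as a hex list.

RES = [0x3f, 0xf7, 0x20, 0x9a, 0x1a, 0x4b, 0x2f, 0xe7]

t0 = [0x3f, 0xcc, 0x20, 0x9a, 0x1a, 0x4b, 0x2f, 0xe7]
t1 = [0x3f, 0xf7, 0x20, 0x9a, 0x1a, 0x4b, 0x2f, 0xe7]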